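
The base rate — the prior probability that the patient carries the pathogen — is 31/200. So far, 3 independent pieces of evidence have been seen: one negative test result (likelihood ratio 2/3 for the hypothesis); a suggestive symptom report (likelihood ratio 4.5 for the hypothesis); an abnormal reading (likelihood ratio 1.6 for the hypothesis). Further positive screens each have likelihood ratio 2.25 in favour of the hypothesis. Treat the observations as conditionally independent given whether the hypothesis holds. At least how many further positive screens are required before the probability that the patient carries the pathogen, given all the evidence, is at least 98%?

5

Prior odds = 0.155/0.845 = 31/169.
Combined Bayes factor of the evidence already in hand = (2/3) × 4.5 × 1.6 = 4.8.
Odds after that evidence = (31/169) × 4.8 = 744/845.
Target odds = 0.98/0.02 = 49.
Need 2.25ⁿ ≥ 49 ÷ (744/845) = 41405/744.
2.25⁴ = 25.62890625 falls short of 41405/744 but 2.25⁵ = 59049/1024 reaches it, so n = 5.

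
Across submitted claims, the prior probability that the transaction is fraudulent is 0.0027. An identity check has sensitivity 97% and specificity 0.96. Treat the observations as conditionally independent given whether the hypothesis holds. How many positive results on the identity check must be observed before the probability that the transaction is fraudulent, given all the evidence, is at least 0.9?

3

Prior odds = 0.0027/0.9973 = 27/9973.
False-positive rate = 1 − 0.96 = 0.04; likelihood ratio of a positive = 0.97/0.04 = 24.25.
Target posterior odds = 0.9/0.1 = 9.
Require 24.25ⁿ ≥ 9 ÷ (27/9973) = 9973/3.
24.25² = 588.0625 falls short of 9973/3 but 24.25³ = 912673/64 reaches it, so n = 3.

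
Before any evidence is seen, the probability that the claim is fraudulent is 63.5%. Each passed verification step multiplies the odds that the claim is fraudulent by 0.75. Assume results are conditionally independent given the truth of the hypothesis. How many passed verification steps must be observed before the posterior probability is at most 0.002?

Prior odds: 0.635 ÷ 0.365 = 127/73.
Likelihood ratio per passed verification step = 0.75.
Target odds: 0.002 ÷ 0.998 = 1/499.
Require 0.75ⁿ ≤ 1/499 ÷ (127/73) = 73/63373.
0.75²³ ≈0.00133786 is still above 73/63373 but 0.75²⁴ ≈0.00100339 is at or below it, so n = 24.

24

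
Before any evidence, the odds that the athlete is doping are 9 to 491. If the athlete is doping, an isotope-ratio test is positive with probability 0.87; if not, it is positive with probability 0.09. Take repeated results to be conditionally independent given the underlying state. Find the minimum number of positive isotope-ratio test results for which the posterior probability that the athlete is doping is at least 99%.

4

Prior odds = 9/491.
Likelihood ratio of a positive = 0.87/0.09 = 29/3.
Target posterior odds = 0.99/0.01 = 99.
Need (9/491) × (29/3)ⁿ ≥ 99, i.e. (29/3)ⁿ ≥ 5401.
(29/3)³ = 24389/27 falls short of 5401 but (29/3)⁴ = 707281/81 reaches it, so n = 4.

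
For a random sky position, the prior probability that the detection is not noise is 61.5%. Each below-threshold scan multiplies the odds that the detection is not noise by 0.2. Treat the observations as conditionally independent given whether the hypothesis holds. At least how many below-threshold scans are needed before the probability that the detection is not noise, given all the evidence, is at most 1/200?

Prior odds = 0.615/0.385 = 123/77.
Likelihood ratio per below-threshold scan = 0.2.
Target posterior odds = 0.005/0.995 = 1/199.
Need (123/77) × 0.2ⁿ ≤ 1/199, i.e. 0.2ⁿ ≤ 77/24477.
0.2³ = 0.008 is still above 77/24477 but 0.2⁴ = 0.0016 is at or below it, so n = 4.

4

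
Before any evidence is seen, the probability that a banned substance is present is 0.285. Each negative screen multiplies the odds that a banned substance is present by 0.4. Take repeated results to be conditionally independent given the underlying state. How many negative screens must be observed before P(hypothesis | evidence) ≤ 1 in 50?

Prior odds: 0.285 ÷ 0.715 = 57/143.
Likelihood ratio per negative screen = 0.4.
Target posterior odds = 0.02/0.98 = 1/49.
Require 0.4ⁿ ≤ 1/49 ÷ (57/143) = 143/2793.
0.4³ = 0.064 is still above 143/2793 but 0.4⁴ = 0.0256 is at or below it, so n = 4.

4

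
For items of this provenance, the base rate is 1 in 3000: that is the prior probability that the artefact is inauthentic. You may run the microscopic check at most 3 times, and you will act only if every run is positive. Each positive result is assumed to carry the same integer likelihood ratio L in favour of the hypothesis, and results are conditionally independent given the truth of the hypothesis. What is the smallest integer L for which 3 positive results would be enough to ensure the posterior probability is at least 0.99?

Prior odds = (1/3000)/(2999/3000) = 1/2999.
Target odds = 0.99/0.01 = 99.
Need L³ ≥ 99 ÷ (1/2999) = 296901.
66³ = 287496 < 296901 ≤ 300763 = 67³, so L = 67.

67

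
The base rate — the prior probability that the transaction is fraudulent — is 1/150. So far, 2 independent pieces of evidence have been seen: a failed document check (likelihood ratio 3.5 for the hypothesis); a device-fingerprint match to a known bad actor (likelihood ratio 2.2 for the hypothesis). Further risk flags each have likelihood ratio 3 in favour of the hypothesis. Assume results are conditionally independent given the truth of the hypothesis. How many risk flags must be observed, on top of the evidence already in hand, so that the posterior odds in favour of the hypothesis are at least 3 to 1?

4

Prior odds = (1/150)/(149/150) = 1/149.
Combined Bayes factor of the evidence already in hand = 3.5 × 2.2 = 7.7.
Odds after that evidence = (1/149) × 7.7 = 77/1490.
Target odds = 3.
Need 3ⁿ ≥ 3 ÷ (77/1490) = 4470/77.
3³ = 27 falls short of 4470/77 but 3⁴ = 81 reaches it, so n = 4.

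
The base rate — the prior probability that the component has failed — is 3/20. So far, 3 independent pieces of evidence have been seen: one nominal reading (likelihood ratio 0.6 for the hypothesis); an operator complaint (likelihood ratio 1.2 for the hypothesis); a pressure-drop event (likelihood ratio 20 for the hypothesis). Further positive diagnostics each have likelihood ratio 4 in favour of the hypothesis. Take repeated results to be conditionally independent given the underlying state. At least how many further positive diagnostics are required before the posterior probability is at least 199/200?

Prior odds = 0.15/0.85 = 3/17.
Combined Bayes factor of the evidence already in hand = 0.6 × 1.2 × 20 = 14.4.
Odds after that evidence = (3/17) × 14.4 = 216/85.
Target odds = 0.995/0.005 = 199.
Need 4ⁿ ≥ 199 ÷ (216/85) = 16915/216.
4³ = 64 falls short of 16915/216 but 4⁴ = 256 reaches it, so n = 4.

4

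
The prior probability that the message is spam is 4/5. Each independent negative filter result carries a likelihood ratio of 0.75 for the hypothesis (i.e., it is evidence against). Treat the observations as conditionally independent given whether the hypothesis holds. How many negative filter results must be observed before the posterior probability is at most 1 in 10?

Prior odds = 0.8/0.2 = 4.
Likelihood ratio per negative filter result = 0.75.
Target posterior odds = 0.1/0.9 = 1/9.
Need 4 × 0.75ⁿ ≤ 1/9, i.e. 0.75ⁿ ≤ 1/36.
0.75¹² = 531441/16777216 is still above 1/36 but 0.75¹³ = 1594323/67108864 is at or below it, so n = 13.

13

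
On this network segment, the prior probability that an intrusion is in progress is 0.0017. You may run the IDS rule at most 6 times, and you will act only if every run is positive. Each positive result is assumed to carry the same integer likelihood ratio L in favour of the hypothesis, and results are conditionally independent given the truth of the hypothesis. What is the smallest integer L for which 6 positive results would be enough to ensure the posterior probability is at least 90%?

5

Prior odds = 0.0017/0.9983 = 17/9983.
Target odds = 0.9/0.1 = 9.
Need L⁶ ≥ 9 ÷ (17/9983) = 89847/17.
4⁶ = 4096 < 89847/17 ≤ 15625 = 5⁶, so L = 5.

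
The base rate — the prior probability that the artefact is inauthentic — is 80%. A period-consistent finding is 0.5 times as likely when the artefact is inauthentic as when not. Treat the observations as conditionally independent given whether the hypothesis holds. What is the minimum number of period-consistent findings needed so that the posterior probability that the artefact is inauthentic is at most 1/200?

10

Prior odds = 0.8/0.2 = 4.
Likelihood ratio per period-consistent finding = 0.5.
Target posterior odds = 0.005/0.995 = 1/199.
Require 0.5ⁿ ≤ 1/199 ÷ 4 = 1/796.
0.5⁹ = 0.001953125 is still above 1/796 but 0.5¹⁰ = 1/1024 is at or below it, so n = 10.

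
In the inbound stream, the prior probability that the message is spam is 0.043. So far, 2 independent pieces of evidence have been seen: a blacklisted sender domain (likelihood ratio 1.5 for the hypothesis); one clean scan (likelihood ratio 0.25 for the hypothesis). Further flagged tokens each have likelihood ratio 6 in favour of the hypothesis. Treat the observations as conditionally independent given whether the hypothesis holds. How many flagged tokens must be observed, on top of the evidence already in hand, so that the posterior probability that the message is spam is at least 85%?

4

Prior odds = 0.043/0.957 = 43/957.
Combined Bayes factor of the evidence already in hand = 1.5 × 0.25 = 0.375.
Odds after that evidence = (43/957) × 0.375 = 43/2552.
Target odds = 0.85/0.15 = 17/3.
Need 6ⁿ ≥ 17/3 ÷ (43/2552) = 43384/129.
6³ = 216 falls short of 43384/129 but 6⁴ = 1296 reaches it, so n = 4.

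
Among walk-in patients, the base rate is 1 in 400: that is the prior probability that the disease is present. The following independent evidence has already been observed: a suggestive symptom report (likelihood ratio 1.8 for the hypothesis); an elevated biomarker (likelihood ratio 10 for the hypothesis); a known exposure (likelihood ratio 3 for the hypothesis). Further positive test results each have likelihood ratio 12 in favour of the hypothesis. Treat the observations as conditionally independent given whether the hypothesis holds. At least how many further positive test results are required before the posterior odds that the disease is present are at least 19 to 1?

Prior odds = 0.0025/0.9975 = 1/399.
Combined Bayes factor of the evidence already in hand = 1.8 × 10 × 3 = 54.
Odds after that evidence = (1/399) × 54 = 18/133.
Target odds = 19.
Need 12ⁿ ≥ 19 ÷ (18/133) = 2527/18.
12¹ = 12 falls short of 2527/18 but 12² = 144 reaches it, so n = 2.

2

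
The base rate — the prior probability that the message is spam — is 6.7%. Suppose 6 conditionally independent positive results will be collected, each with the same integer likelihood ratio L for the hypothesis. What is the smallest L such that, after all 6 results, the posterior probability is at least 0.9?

Prior odds = 0.067/0.933 = 67/933.
Target odds = 0.9/0.1 = 9.
Need L⁶ ≥ 9 ÷ (67/933) = 8397/67.
2⁶ = 64 < 8397/67 ≤ 729 = 3⁶, so L = 3.

3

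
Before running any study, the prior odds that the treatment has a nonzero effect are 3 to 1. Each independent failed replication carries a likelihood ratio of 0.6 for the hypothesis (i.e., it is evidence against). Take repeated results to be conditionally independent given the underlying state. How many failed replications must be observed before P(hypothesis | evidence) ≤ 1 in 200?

13

Prior odds = 3.
Likelihood ratio per failed replication = 0.6.
Target posterior odds = 0.005/0.995 = 1/199.
Need 3 × 0.6ⁿ ≤ 1/199, i.e. 0.6ⁿ ≤ 1/597.
0.6¹² = 531441/244140625 is still above 1/597 but 0.6¹³ ≈0.00130607 is at or below it, so n = 13.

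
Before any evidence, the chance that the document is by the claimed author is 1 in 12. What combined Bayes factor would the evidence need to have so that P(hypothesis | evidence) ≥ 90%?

99

Prior odds = (1/12)/(11/12) = 1/11.
Target odds = 0.9/0.1 = 9.
Required Bayes factor = 9 ÷ (1/11) = 99.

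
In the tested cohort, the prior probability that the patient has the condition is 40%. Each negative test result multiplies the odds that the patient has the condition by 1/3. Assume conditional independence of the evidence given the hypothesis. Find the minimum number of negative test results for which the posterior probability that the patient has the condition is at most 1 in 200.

Prior odds: 0.4 ÷ 0.6 = 2/3.
Likelihood ratio per negative test result = 1/3.
Target posterior odds = 0.005/0.995 = 1/199.
Require (1/3)ⁿ ≤ 1/199 ÷ (2/3) = 3/398.
(1/3)⁴ = 1/81 is still above 3/398 but (1/3)⁵ = 1/243 is at or below it, so n = 5.

5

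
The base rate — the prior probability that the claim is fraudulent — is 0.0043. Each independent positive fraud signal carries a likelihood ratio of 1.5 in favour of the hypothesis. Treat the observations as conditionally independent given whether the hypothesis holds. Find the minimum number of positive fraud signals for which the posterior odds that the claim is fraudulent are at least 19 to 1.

Prior odds: 0.0043 ÷ 0.9957 = 43/9957.
Likelihood ratio per positive fraud signal = 1.5.
Target odds = 19.
Require 1.5ⁿ ≥ 19 ÷ (43/9957) = 189183/43.
1.5²⁰ ≈3325.26 falls short of 189183/43 but 1.5²¹ ≈4987.89 reaches it, so n = 21.

21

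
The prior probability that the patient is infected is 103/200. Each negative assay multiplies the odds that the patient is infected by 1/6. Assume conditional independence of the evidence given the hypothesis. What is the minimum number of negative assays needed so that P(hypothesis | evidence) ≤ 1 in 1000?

Prior odds = 0.515/0.485 = 103/97.
Likelihood ratio per negative assay = 1/6.
Target posterior odds = 0.001/0.999 = 1/999.
Require (1/6)ⁿ ≤ 1/999 ÷ (103/97) = 97/102897.
(1/6)³ = 1/216 is still above 97/102897 but (1/6)⁴ = 1/1296 is at or below it, so n = 4.

4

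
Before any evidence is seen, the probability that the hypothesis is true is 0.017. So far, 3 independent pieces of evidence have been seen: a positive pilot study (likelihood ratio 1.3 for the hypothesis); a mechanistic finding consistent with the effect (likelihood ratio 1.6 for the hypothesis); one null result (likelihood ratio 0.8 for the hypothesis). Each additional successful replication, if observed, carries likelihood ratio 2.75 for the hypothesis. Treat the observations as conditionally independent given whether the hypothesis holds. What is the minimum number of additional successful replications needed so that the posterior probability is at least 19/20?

Prior odds = 0.017/0.983 = 17/983.
Combined Bayes factor of the evidence already in hand = 1.3 × 1.6 × 0.8 = 1.664.
Odds after that evidence = (17/983) × 1.664 = 3536/122875.
Target odds = 0.95/0.05 = 19.
Need 2.75ⁿ ≥ 19 ÷ (3536/122875) = 2334625/3536.
2.75⁶ = 1771561/4096 falls short of 2334625/3536 but 2.75⁷ = 19487171/16384 reaches it, so n = 7.

7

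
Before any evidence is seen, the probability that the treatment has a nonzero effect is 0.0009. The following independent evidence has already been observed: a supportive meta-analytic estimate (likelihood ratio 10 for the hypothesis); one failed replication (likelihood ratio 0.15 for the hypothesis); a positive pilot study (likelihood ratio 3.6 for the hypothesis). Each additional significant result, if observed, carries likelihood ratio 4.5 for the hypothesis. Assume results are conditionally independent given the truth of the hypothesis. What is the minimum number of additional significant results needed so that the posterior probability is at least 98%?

7

Prior odds = 0.0009/0.9991 = 9/9991.
Combined Bayes factor of the evidence already in hand = 10 × 0.15 × 3.6 = 5.4.
Odds after that evidence = (9/9991) × 5.4 = 243/49955.
Target odds = 0.98/0.02 = 49.
Need 4.5ⁿ ≥ 49 ÷ (243/49955) = 2447795/243.
4.5⁶ = 8303.765625 falls short of 2447795/243 but 4.5⁷ = 4782969/128 reaches it, so n = 7.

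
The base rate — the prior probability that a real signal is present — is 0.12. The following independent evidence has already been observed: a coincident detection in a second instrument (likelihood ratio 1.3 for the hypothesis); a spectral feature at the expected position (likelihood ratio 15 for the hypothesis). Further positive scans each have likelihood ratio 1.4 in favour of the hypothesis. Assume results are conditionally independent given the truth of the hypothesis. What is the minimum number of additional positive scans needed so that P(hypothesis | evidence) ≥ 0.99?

Prior odds = 0.12/0.88 = 3/22.
Combined Bayes factor of the evidence already in hand = 1.3 × 15 = 19.5.
Odds after that evidence = (3/22) × 19.5 = 117/44.
Target odds = 0.99/0.01 = 99.
Need 1.4ⁿ ≥ 99 ÷ (117/44) = 484/13.
1.4¹⁰ = 282475249/9765625 falls short of 484/13 but 1.4¹¹ ≈40.4957 reaches it, so n = 11.

11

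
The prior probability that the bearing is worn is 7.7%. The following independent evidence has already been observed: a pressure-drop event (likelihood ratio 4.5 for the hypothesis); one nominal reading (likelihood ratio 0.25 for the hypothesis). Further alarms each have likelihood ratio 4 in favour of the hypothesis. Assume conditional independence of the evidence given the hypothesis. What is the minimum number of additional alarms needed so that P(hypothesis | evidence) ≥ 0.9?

Prior odds = 0.077/0.923 = 77/923.
Combined Bayes factor of the evidence already in hand = 4.5 × 0.25 = 1.125.
Odds after that evidence = (77/923) × 1.125 = 693/7384.
Target odds = 0.9/0.1 = 9.
Need 4ⁿ ≥ 9 ÷ (693/7384) = 7384/77.
4³ = 64 falls short of 7384/77 but 4⁴ = 256 reaches it, so n = 4.

4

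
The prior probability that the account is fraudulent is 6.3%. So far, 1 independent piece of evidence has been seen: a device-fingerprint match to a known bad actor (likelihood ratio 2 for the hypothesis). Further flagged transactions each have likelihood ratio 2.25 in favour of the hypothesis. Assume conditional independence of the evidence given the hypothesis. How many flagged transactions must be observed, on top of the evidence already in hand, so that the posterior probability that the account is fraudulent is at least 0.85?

5

Prior odds = 0.063/0.937 = 63/937.
Bayes factor of the evidence already in hand = 2.
Odds after that evidence = (63/937) × 2 = 126/937.
Target odds = 0.85/0.15 = 17/3.
Need 2.25ⁿ ≥ 17/3 ÷ (126/937) = 15929/378.
2.25⁴ = 25.62890625 falls short of 15929/378 but 2.25⁵ = 59049/1024 reaches it, so n = 5.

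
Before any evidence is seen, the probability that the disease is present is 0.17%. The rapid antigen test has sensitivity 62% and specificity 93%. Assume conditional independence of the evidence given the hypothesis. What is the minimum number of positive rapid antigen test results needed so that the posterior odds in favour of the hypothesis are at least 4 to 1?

4

Prior odds: 0.0017 ÷ 0.9983 = 17/9983.
False-positive rate = 1 − 0.93 = 0.07; likelihood ratio of a positive = 0.62/0.07 = 62/7.
Target odds = 4.
Require (62/7)ⁿ ≥ 4 ÷ (17/9983) = 39932/17.
(62/7)³ = 238328/343 falls short of 39932/17 but (62/7)⁴ = 14776336/2401 reaches it, so n = 4.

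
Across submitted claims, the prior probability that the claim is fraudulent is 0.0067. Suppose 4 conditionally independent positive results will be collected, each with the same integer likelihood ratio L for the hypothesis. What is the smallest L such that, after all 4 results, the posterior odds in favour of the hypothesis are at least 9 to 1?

7

Prior odds = 0.0067/0.9933 = 67/9933.
Target odds = 9.
Need L⁴ ≥ 9 ÷ (67/9933) = 89397/67.
6⁴ = 1296 < 89397/67 ≤ 2401 = 7⁴, so L = 7.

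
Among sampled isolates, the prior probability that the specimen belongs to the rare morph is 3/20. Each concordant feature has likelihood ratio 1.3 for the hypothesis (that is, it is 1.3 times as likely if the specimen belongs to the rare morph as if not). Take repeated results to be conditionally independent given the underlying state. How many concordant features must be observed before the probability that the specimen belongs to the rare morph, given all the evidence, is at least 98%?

22

Prior odds = 0.15/0.85 = 3/17.
Likelihood ratio per concordant feature = 1.3.
Target odds: 0.98 ÷ 0.02 = 49.
Require 1.3ⁿ ≥ 49 ÷ (3/17) = 833/3.
1.3²¹ ≈247.065 falls short of 833/3 but 1.3²² ≈321.184 reaches it, so n = 22.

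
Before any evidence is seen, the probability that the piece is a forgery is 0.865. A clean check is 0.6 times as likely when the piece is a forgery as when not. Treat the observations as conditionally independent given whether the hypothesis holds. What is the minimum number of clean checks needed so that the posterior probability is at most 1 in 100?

13

Prior odds: 0.865 ÷ 0.135 = 173/27.
Likelihood ratio per clean check = 0.6.
Target odds: 0.01 ÷ 0.99 = 1/99.
Require 0.6ⁿ ≤ 1/99 ÷ (173/27) = 3/1903.
0.6¹² = 531441/244140625 is still above 3/1903 but 0.6¹³ ≈0.00130607 is at or below it, so n = 13.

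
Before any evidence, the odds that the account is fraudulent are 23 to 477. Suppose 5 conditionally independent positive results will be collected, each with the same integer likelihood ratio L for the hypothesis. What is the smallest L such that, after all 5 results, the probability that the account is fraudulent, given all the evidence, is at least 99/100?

5

Prior odds = 23/477.
Target odds = 0.99/0.01 = 99.
Need L⁵ ≥ 99 ÷ (23/477) = 47223/23.
4⁵ = 1024 < 47223/23 ≤ 3125 = 5⁵, so L = 5.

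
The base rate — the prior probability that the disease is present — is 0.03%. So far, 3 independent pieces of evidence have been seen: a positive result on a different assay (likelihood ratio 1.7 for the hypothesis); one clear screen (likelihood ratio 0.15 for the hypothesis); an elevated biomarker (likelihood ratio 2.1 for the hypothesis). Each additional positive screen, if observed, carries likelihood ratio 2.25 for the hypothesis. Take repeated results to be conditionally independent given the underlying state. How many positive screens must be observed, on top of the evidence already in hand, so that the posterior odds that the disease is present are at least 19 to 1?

15

Prior odds = 0.0003/0.9997 = 3/9997.
Combined Bayes factor of the evidence already in hand = 1.7 × 0.15 × 2.1 = 0.5355.
Odds after that evidence = (3/9997) × 0.5355 = 3213/19994000.
Target odds = 19.
Need 2.25ⁿ ≥ 19 ÷ (3213/19994000) = 379886000/3213.
2.25¹⁴ ≈85222.7 falls short of 379886000/3213 but 2.25¹⁵ ≈191751 reaches it, so n = 15.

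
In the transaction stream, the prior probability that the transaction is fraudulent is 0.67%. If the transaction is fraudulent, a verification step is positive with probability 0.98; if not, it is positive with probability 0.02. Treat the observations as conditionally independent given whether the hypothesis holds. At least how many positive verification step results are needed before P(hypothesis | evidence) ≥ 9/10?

2

Prior odds: 0.0067 ÷ 0.9933 = 67/9933.
Likelihood ratio of a positive = 0.98/0.02 = 49.
Target odds: 0.9 ÷ 0.1 = 9.
Require 49ⁿ ≥ 9 ÷ (67/9933) = 89397/67.
49¹ = 49 falls short of 89397/67 but 49² = 2401 reaches it, so n = 2.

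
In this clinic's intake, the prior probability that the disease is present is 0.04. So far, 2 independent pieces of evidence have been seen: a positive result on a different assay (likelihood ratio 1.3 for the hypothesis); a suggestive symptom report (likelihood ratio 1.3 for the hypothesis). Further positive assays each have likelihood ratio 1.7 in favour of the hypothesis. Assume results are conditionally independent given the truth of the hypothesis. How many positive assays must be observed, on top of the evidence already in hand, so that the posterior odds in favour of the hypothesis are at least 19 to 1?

Prior odds = 0.04/0.96 = 1/24.
Combined Bayes factor of the evidence already in hand = 1.3 × 1.3 = 1.69.
Odds after that evidence = (1/24) × 1.69 = 169/2400.
Target odds = 19.
Need 1.7ⁿ ≥ 19 ÷ (169/2400) = 45600/169.
1.7¹⁰ ≈201.599 falls short of 45600/169 but 1.7¹¹ ≈342.719 reaches it, so n = 11.

11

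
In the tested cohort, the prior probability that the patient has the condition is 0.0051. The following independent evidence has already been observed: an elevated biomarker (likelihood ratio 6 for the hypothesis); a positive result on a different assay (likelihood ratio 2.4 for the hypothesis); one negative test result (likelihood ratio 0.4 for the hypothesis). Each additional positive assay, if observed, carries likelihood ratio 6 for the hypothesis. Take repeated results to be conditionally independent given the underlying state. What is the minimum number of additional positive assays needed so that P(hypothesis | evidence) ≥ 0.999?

Prior odds = 0.0051/0.9949 = 51/9949.
Combined Bayes factor of the evidence already in hand = 6 × 2.4 × 0.4 = 5.76.
Odds after that evidence = (51/9949) × 5.76 = 7344/248725.
Target odds = 0.999/0.001 = 999.
Need 6ⁿ ≥ 999 ÷ (7344/248725) = 9202825/272.
6⁵ = 7776 falls short of 9202825/272 but 6⁶ = 46656 reaches it, so n = 6.

6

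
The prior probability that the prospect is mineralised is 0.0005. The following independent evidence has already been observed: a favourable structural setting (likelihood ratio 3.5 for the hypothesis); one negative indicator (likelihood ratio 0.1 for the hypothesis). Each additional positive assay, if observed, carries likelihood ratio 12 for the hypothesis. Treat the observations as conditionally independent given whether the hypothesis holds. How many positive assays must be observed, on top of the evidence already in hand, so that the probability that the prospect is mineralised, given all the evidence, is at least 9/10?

Prior odds = 0.0005/0.9995 = 1/1999.
Combined Bayes factor of the evidence already in hand = 3.5 × 0.1 = 0.35.
Odds after that evidence = (1/1999) × 0.35 = 7/39980.
Target odds = 0.9/0.1 = 9.
Need 12ⁿ ≥ 9 ÷ (7/39980) = 359820/7.
12⁴ = 20736 falls short of 359820/7 but 12⁵ = 248832 reaches it, so n = 5.

5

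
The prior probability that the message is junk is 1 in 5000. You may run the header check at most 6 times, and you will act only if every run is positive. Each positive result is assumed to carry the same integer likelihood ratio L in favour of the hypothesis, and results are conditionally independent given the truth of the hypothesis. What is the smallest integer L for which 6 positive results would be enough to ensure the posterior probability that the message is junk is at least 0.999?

Prior odds = 0.0002/0.9998 = 1/4999.
Target odds = 0.999/0.001 = 999.
Need L⁶ ≥ 999 ÷ (1/4999) = 4994001.
13⁶ = 4826809 < 4994001 ≤ 7529536 = 14⁶, so L = 14.

14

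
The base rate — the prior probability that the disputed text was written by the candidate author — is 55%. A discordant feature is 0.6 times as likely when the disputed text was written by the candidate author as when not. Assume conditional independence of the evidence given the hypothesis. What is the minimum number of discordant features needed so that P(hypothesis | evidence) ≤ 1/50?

9

Prior odds: 0.55 ÷ 0.45 = 11/9.
Likelihood ratio per discordant feature = 0.6.
Target posterior odds = 0.02/0.98 = 1/49.
Require 0.6ⁿ ≤ 1/49 ÷ (11/9) = 9/539.
0.6⁸ = 6561/390625 is still above 9/539 but 0.6⁹ = 19683/1953125 is at or below it, so n = 9.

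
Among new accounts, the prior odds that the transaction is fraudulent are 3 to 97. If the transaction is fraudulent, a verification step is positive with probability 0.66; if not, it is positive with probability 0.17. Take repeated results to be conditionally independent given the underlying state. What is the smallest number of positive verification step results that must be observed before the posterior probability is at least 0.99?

Prior odds = 3/97.
Likelihood ratio of a positive = 0.66/0.17 = 66/17.
Target odds: 0.99 ÷ 0.01 = 99.
Need (3/97) × (66/17)ⁿ ≥ 99, i.e. (66/17)ⁿ ≥ 3201.
(66/17)⁵ ≈882.013 falls short of 3201 but (66/17)⁶ ≈3424.29 reaches it, so n = 6.

6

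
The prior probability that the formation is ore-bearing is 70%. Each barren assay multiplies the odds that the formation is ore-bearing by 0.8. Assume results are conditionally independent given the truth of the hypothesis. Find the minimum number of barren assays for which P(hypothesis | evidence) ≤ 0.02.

Prior odds: 0.7 ÷ 0.3 = 7/3.
Likelihood ratio per barren assay = 0.8.
Target posterior odds = 0.02/0.98 = 1/49.
Require 0.8ⁿ ≤ 1/49 ÷ (7/3) = 3/343.
0.8²¹ ≈0.00922337 is still above 3/343 but 0.8²² ≈0.0073787 is at or below it, so n = 22.

22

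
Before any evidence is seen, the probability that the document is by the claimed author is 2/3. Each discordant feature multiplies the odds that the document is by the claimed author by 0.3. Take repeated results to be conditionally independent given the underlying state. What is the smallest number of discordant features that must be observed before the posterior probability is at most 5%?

4

Prior odds = (2/3)/(1/3) = 2.
Likelihood ratio per discordant feature = 0.3.
Target odds: 0.05 ÷ 0.95 = 1/19.
Need 2 × 0.3ⁿ ≤ 1/19, i.e. 0.3ⁿ ≤ 1/38.
0.3³ = 0.027 is still above 1/38 but 0.3⁴ = 0.0081 is at or below it, so n = 4.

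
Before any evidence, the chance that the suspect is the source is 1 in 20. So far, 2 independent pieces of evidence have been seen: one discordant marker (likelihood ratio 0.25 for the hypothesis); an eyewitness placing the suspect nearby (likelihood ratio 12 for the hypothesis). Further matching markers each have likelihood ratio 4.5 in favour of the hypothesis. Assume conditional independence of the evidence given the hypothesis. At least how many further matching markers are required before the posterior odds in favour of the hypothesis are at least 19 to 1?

Prior odds = 0.05/0.95 = 1/19.
Combined Bayes factor of the evidence already in hand = 0.25 × 12 = 3.
Odds after that evidence = (1/19) × 3 = 3/19.
Target odds = 19.
Need 4.5ⁿ ≥ 19 ÷ (3/19) = 361/3.
4.5³ = 91.125 falls short of 361/3 but 4.5⁴ = 410.0625 reaches it, so n = 4.

4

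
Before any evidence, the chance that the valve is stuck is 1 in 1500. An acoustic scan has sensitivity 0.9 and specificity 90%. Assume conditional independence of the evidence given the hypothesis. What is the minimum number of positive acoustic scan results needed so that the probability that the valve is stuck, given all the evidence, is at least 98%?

Prior odds = (1/1500)/(1499/1500) = 1/1499.
False-positive rate = 1 − 0.9 = 0.1; likelihood ratio of a positive = 0.9/0.1 = 9.
Target odds: 0.98 ÷ 0.02 = 49.
Require 9ⁿ ≥ 49 ÷ (1/1499) = 73451.
9⁵ = 59049 falls short of 73451 but 9⁶ = 531441 reaches it, so n = 6.

6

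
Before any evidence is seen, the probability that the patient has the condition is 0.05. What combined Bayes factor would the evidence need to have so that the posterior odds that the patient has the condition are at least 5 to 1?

Prior odds = 0.05/0.95 = 1/19.
Target odds = 5.
Required Bayes factor = 5 ÷ (1/19) = 95.

95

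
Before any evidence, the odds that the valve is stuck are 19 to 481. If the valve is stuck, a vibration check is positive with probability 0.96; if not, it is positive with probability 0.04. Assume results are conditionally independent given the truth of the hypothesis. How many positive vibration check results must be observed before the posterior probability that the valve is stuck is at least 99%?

Prior odds = 19/481.
Likelihood ratio of a positive = 0.96/0.04 = 24.
Target odds: 0.99 ÷ 0.01 = 99.
Need (19/481) × 24ⁿ ≥ 99, i.e. 24ⁿ ≥ 47619/19.
24² = 576 falls short of 47619/19 but 24³ = 13824 reaches it, so n = 3.

3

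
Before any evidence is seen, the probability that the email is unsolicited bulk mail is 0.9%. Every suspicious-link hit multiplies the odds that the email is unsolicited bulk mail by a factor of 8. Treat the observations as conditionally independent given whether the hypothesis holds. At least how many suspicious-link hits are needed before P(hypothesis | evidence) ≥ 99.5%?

5

Prior odds = 0.009/0.991 = 9/991.
Likelihood ratio per suspicious-link hit = 8.
Target odds: 0.995 ÷ 0.005 = 199.
Require 8ⁿ ≥ 199 ÷ (9/991) = 197209/9.
8⁴ = 4096 falls short of 197209/9 but 8⁵ = 32768 reaches it, so n = 5.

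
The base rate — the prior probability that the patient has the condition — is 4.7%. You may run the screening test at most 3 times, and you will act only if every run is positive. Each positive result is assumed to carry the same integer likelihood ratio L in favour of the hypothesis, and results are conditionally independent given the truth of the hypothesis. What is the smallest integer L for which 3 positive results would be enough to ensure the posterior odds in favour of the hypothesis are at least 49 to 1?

10

Prior odds = 0.047/0.953 = 47/953.
Target odds = 49.
Need L³ ≥ 49 ÷ (47/953) = 46697/47.
9³ = 729 < 46697/47 ≤ 1000 = 10³, so L = 10.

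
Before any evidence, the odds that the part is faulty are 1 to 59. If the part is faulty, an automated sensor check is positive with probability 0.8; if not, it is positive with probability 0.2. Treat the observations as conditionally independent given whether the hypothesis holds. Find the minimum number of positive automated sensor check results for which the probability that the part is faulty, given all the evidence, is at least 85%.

Prior odds = 1/59.
Likelihood ratio of a positive = 0.8/0.2 = 4.
Target posterior odds = 0.85/0.15 = 17/3.
Require 4ⁿ ≥ 17/3 ÷ (1/59) = 1003/3.
4⁴ = 256 falls short of 1003/3 but 4⁵ = 1024 reaches it, so n = 5.

5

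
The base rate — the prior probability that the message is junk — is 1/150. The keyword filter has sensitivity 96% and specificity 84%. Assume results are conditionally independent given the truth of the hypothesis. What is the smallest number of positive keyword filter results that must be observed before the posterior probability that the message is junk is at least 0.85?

4

Prior odds: (1/150) ÷ (149/150) = 1/149.
False-positive rate = 1 − 0.84 = 0.16; likelihood ratio of a positive = 0.96/0.16 = 6.
Target odds: 0.85 ÷ 0.15 = 17/3.
Require 6ⁿ ≥ 17/3 ÷ (1/149) = 2533/3.
6³ = 216 falls short of 2533/3 but 6⁴ = 1296 reaches it, so n = 4.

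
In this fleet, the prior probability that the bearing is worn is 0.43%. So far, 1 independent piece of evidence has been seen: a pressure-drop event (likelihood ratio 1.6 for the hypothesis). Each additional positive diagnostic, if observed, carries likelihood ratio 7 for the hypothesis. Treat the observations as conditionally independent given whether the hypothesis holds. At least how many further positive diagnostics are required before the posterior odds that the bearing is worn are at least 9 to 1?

Prior odds = 0.0043/0.9957 = 43/9957.
Bayes factor of the evidence already in hand = 1.6.
Odds after that evidence = (43/9957) × 1.6 = 344/49785.
Target odds = 9.
Need 7ⁿ ≥ 9 ÷ (344/49785) = 448065/344.
7³ = 343 falls short of 448065/344 but 7⁴ = 2401 reaches it, so n = 4.

4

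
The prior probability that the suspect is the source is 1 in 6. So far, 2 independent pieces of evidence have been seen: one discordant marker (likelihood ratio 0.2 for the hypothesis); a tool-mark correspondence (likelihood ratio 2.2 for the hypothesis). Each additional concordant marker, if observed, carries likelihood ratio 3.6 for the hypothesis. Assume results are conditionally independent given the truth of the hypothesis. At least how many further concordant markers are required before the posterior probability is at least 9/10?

4

Prior odds = (1/6)/(5/6) = 0.2.
Combined Bayes factor of the evidence already in hand = 0.2 × 2.2 = 0.44.
Odds after that evidence = 0.2 × 0.44 = 0.088.
Target odds = 0.9/0.1 = 9.
Need 3.6ⁿ ≥ 9 ÷ 0.088 = 1125/11.
3.6³ = 46.656 falls short of 1125/11 but 3.6⁴ = 167.9616 reaches it, so n = 4.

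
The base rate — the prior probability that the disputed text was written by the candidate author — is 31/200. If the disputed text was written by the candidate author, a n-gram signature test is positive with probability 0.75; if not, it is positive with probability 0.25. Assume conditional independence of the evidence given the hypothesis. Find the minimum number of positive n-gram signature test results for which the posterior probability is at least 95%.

5

Prior odds = 0.155/0.845 = 31/169.
Likelihood ratio of a positive = 0.75/0.25 = 3.
Target odds: 0.95 ÷ 0.05 = 19.
Need (31/169) × 3ⁿ ≥ 19, i.e. 3ⁿ ≥ 3211/31.
3⁴ = 81 falls short of 3211/31 but 3⁵ = 243 reaches it, so n = 5.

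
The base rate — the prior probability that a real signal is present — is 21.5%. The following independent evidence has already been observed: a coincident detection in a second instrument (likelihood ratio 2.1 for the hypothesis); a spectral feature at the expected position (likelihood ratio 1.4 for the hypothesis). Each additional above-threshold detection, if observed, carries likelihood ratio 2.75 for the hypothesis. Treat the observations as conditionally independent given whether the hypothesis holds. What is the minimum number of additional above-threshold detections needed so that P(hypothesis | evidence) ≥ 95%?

4

Prior odds = 0.215/0.785 = 43/157.
Combined Bayes factor of the evidence already in hand = 2.1 × 1.4 = 2.94.
Odds after that evidence = (43/157) × 2.94 = 6321/7850.
Target odds = 0.95/0.05 = 19.
Need 2.75ⁿ ≥ 19 ÷ (6321/7850) = 149150/6321.
2.75³ = 20.796875 falls short of 149150/6321 but 2.75⁴ = 57.19140625 reaches it, so n = 4.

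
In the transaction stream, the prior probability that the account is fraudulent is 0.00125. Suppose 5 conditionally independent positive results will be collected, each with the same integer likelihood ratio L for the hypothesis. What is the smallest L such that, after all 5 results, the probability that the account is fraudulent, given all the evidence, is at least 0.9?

6

Prior odds = 0.00125/0.99875 = 1/799.
Target odds = 0.9/0.1 = 9.
Need L⁵ ≥ 9 ÷ (1/799) = 7191.
5⁵ = 3125 < 7191 ≤ 7776 = 6⁵, so L = 6.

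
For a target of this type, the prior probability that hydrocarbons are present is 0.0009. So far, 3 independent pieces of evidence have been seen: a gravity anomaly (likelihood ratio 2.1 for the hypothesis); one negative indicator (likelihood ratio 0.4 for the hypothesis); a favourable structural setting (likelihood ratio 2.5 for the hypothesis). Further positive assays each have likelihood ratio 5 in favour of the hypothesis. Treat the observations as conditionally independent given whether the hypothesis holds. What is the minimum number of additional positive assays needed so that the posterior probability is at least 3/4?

5

Prior odds = 0.0009/0.9991 = 9/9991.
Combined Bayes factor of the evidence already in hand = 2.1 × 0.4 × 2.5 = 2.1.
Odds after that evidence = (9/9991) × 2.1 = 189/99910.
Target odds = 0.75/0.25 = 3.
Need 5ⁿ ≥ 3 ÷ (189/99910) = 99910/63.
5⁴ = 625 falls short of 99910/63 but 5⁵ = 3125 reaches it, so n = 5.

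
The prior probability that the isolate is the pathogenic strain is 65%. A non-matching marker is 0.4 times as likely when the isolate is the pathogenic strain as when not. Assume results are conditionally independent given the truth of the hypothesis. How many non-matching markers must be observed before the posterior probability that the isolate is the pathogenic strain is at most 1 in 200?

7

Prior odds = 0.65/0.35 = 13/7.
Likelihood ratio per non-matching marker = 0.4.
Target posterior odds = 0.005/0.995 = 1/199.
Require 0.4ⁿ ≤ 1/199 ÷ (13/7) = 7/2587.
0.4⁶ = 64/15625 is still above 7/2587 but 0.4⁷ = 128/78125 is at or below it, so n = 7.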